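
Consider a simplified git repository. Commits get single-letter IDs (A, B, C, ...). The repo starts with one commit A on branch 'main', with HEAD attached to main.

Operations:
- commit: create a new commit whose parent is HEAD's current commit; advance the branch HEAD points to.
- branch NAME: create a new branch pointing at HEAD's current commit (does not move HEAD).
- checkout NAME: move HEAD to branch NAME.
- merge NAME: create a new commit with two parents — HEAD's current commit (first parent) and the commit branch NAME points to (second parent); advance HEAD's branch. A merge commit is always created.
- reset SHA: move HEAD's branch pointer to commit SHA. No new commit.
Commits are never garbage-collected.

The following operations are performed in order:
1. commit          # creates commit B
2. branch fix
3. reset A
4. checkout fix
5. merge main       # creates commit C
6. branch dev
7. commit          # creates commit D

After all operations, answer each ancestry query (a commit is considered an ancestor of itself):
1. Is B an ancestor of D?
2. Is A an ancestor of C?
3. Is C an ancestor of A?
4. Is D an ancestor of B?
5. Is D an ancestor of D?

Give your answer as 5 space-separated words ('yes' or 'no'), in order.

Answer: yes yes no no yes

Derivation:
After op 1 (commit): HEAD=main@B [main=B]
After op 2 (branch): HEAD=main@B [fix=B main=B]
After op 3 (reset): HEAD=main@A [fix=B main=A]
After op 4 (checkout): HEAD=fix@B [fix=B main=A]
After op 5 (merge): HEAD=fix@C [fix=C main=A]
After op 6 (branch): HEAD=fix@C [dev=C fix=C main=A]
After op 7 (commit): HEAD=fix@D [dev=C fix=D main=A]
ancestors(D) = {A,B,C,D}; B in? yes
ancestors(C) = {A,B,C}; A in? yes
ancestors(A) = {A}; C in? no
ancestors(B) = {A,B}; D in? no
ancestors(D) = {A,B,C,D}; D in? yes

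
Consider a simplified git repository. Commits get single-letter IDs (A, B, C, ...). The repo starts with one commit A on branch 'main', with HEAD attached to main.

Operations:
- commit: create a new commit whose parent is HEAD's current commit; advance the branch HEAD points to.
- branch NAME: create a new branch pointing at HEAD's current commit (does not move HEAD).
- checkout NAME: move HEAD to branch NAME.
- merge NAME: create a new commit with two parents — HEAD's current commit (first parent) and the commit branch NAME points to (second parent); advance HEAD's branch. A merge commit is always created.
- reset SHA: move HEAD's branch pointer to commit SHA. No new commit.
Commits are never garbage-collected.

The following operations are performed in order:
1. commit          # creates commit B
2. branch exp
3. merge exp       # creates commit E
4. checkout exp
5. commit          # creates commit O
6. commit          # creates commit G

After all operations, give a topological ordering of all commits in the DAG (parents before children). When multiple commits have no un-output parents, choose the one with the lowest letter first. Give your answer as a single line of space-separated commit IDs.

After op 1 (commit): HEAD=main@B [main=B]
After op 2 (branch): HEAD=main@B [exp=B main=B]
After op 3 (merge): HEAD=main@E [exp=B main=E]
After op 4 (checkout): HEAD=exp@B [exp=B main=E]
After op 5 (commit): HEAD=exp@O [exp=O main=E]
After op 6 (commit): HEAD=exp@G [exp=G main=E]
commit A: parents=[]
commit B: parents=['A']
commit E: parents=['B', 'B']
commit G: parents=['O']
commit O: parents=['B']

Answer: A B E O G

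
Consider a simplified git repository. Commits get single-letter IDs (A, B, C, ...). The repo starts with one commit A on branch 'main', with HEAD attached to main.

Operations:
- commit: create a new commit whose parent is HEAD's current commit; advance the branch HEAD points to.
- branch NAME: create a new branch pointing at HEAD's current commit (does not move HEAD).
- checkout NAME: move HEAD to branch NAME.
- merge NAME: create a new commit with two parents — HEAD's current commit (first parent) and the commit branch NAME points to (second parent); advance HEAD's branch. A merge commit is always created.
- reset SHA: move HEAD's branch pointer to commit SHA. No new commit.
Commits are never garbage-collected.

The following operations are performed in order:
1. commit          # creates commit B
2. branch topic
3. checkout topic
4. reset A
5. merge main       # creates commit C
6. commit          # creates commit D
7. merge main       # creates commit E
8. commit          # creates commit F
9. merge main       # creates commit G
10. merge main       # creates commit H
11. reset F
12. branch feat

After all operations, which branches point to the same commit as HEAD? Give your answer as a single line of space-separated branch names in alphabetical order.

After op 1 (commit): HEAD=main@B [main=B]
After op 2 (branch): HEAD=main@B [main=B topic=B]
After op 3 (checkout): HEAD=topic@B [main=B topic=B]
After op 4 (reset): HEAD=topic@A [main=B topic=A]
After op 5 (merge): HEAD=topic@C [main=B topic=C]
After op 6 (commit): HEAD=topic@D [main=B topic=D]
After op 7 (merge): HEAD=topic@E [main=B topic=E]
After op 8 (commit): HEAD=topic@F [main=B topic=F]
After op 9 (merge): HEAD=topic@G [main=B topic=G]
After op 10 (merge): HEAD=topic@H [main=B topic=H]
After op 11 (reset): HEAD=topic@F [main=B topic=F]
After op 12 (branch): HEAD=topic@F [feat=F main=B topic=F]

Answer: feat topic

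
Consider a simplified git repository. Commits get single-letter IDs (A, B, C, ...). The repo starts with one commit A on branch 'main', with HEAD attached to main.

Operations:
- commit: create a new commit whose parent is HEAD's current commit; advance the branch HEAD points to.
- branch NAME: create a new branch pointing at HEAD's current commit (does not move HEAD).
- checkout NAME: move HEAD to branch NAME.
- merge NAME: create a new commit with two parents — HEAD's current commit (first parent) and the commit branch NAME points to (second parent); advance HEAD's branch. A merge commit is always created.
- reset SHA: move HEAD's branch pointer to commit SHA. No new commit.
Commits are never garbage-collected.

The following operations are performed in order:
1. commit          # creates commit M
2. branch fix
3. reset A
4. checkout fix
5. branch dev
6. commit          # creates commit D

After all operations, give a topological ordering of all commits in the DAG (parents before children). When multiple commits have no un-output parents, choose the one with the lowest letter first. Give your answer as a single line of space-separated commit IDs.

After op 1 (commit): HEAD=main@M [main=M]
After op 2 (branch): HEAD=main@M [fix=M main=M]
After op 3 (reset): HEAD=main@A [fix=M main=A]
After op 4 (checkout): HEAD=fix@M [fix=M main=A]
After op 5 (branch): HEAD=fix@M [dev=M fix=M main=A]
After op 6 (commit): HEAD=fix@D [dev=M fix=D main=A]
commit A: parents=[]
commit D: parents=['M']
commit M: parents=['A']

Answer: A M D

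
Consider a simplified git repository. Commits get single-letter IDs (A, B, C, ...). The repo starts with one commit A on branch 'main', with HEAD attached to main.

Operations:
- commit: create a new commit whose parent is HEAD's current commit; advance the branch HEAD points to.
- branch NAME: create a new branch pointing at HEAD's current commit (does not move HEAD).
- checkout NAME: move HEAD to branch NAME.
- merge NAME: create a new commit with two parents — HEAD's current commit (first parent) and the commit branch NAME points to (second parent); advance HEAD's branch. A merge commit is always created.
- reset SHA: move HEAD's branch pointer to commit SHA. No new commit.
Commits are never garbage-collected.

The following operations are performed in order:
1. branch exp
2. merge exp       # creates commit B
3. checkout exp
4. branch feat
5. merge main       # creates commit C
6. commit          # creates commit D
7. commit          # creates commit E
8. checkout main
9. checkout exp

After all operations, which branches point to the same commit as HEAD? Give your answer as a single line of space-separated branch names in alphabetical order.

After op 1 (branch): HEAD=main@A [exp=A main=A]
After op 2 (merge): HEAD=main@B [exp=A main=B]
After op 3 (checkout): HEAD=exp@A [exp=A main=B]
After op 4 (branch): HEAD=exp@A [exp=A feat=A main=B]
After op 5 (merge): HEAD=exp@C [exp=C feat=A main=B]
After op 6 (commit): HEAD=exp@D [exp=D feat=A main=B]
After op 7 (commit): HEAD=exp@E [exp=E feat=A main=B]
After op 8 (checkout): HEAD=main@B [exp=E feat=A main=B]
After op 9 (checkout): HEAD=exp@E [exp=E feat=A main=B]

Answer: exp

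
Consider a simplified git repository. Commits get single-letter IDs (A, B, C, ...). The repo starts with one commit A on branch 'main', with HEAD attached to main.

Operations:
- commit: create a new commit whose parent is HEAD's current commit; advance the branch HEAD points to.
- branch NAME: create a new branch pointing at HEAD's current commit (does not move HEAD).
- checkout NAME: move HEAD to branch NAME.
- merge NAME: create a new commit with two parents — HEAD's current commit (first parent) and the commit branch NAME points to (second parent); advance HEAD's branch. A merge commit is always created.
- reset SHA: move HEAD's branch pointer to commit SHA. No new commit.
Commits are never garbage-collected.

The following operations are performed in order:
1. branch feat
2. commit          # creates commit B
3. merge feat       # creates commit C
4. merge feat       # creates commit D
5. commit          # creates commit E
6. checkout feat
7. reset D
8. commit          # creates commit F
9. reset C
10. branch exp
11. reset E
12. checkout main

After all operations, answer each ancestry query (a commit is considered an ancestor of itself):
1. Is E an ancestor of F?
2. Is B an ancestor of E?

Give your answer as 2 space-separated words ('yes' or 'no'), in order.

After op 1 (branch): HEAD=main@A [feat=A main=A]
After op 2 (commit): HEAD=main@B [feat=A main=B]
After op 3 (merge): HEAD=main@C [feat=A main=C]
After op 4 (merge): HEAD=main@D [feat=A main=D]
After op 5 (commit): HEAD=main@E [feat=A main=E]
After op 6 (checkout): HEAD=feat@A [feat=A main=E]
After op 7 (reset): HEAD=feat@D [feat=D main=E]
After op 8 (commit): HEAD=feat@F [feat=F main=E]
After op 9 (reset): HEAD=feat@C [feat=C main=E]
After op 10 (branch): HEAD=feat@C [exp=C feat=C main=E]
After op 11 (reset): HEAD=feat@E [exp=C feat=E main=E]
After op 12 (checkout): HEAD=main@E [exp=C feat=E main=E]
ancestors(F) = {A,B,C,D,F}; E in? no
ancestors(E) = {A,B,C,D,E}; B in? yes

Answer: no yes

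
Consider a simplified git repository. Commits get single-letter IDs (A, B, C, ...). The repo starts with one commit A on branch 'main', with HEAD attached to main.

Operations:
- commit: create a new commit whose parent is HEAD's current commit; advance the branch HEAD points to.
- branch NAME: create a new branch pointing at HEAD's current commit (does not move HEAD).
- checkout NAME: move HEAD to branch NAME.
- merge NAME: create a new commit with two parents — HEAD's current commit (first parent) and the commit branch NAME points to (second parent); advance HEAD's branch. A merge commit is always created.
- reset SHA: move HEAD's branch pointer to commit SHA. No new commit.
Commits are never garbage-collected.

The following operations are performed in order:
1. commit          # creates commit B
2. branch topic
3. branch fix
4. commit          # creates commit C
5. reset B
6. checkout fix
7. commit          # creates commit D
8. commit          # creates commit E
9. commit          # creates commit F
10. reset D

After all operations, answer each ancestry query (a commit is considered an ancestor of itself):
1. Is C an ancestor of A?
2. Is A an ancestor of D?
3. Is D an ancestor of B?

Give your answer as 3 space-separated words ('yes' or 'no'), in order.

Answer: no yes no

Derivation:
After op 1 (commit): HEAD=main@B [main=B]
After op 2 (branch): HEAD=main@B [main=B topic=B]
After op 3 (branch): HEAD=main@B [fix=B main=B topic=B]
After op 4 (commit): HEAD=main@C [fix=B main=C topic=B]
After op 5 (reset): HEAD=main@B [fix=B main=B topic=B]
After op 6 (checkout): HEAD=fix@B [fix=B main=B topic=B]
After op 7 (commit): HEAD=fix@D [fix=D main=B topic=B]
After op 8 (commit): HEAD=fix@E [fix=E main=B topic=B]
After op 9 (commit): HEAD=fix@F [fix=F main=B topic=B]
After op 10 (reset): HEAD=fix@D [fix=D main=B topic=B]
ancestors(A) = {A}; C in? no
ancestors(D) = {A,B,D}; A in? yes
ancestors(B) = {A,B}; D in? no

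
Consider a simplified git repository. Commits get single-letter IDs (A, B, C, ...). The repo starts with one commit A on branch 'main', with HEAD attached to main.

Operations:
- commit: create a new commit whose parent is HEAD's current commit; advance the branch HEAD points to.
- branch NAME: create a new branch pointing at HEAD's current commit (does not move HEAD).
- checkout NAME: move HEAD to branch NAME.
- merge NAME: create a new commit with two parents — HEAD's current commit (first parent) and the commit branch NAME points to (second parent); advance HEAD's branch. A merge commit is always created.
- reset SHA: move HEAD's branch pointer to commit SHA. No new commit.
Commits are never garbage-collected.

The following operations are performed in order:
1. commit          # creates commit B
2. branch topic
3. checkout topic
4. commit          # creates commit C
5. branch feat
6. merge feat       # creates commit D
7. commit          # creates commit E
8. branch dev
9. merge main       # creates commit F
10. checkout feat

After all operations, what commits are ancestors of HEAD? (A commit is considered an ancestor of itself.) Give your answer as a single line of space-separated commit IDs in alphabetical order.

Answer: A B C

Derivation:
After op 1 (commit): HEAD=main@B [main=B]
After op 2 (branch): HEAD=main@B [main=B topic=B]
After op 3 (checkout): HEAD=topic@B [main=B topic=B]
After op 4 (commit): HEAD=topic@C [main=B topic=C]
After op 5 (branch): HEAD=topic@C [feat=C main=B topic=C]
After op 6 (merge): HEAD=topic@D [feat=C main=B topic=D]
After op 7 (commit): HEAD=topic@E [feat=C main=B topic=E]
After op 8 (branch): HEAD=topic@E [dev=E feat=C main=B topic=E]
After op 9 (merge): HEAD=topic@F [dev=E feat=C main=B topic=F]
After op 10 (checkout): HEAD=feat@C [dev=E feat=C main=B topic=F]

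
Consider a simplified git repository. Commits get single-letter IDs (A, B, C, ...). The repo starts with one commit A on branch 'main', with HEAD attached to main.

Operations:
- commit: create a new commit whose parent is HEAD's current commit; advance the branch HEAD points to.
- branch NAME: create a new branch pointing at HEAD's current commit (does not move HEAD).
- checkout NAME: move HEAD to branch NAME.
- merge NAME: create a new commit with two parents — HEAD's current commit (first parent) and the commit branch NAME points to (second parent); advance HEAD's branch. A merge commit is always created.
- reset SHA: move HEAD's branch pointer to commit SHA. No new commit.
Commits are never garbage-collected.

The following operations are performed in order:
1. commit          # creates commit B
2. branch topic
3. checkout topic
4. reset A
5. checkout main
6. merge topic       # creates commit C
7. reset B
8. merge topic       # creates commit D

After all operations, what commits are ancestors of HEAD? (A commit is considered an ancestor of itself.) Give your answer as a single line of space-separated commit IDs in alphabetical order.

After op 1 (commit): HEAD=main@B [main=B]
After op 2 (branch): HEAD=main@B [main=B topic=B]
After op 3 (checkout): HEAD=topic@B [main=B topic=B]
After op 4 (reset): HEAD=topic@A [main=B topic=A]
After op 5 (checkout): HEAD=main@B [main=B topic=A]
After op 6 (merge): HEAD=main@C [main=C topic=A]
After op 7 (reset): HEAD=main@B [main=B topic=A]
After op 8 (merge): HEAD=main@D [main=D topic=A]

Answer: A B D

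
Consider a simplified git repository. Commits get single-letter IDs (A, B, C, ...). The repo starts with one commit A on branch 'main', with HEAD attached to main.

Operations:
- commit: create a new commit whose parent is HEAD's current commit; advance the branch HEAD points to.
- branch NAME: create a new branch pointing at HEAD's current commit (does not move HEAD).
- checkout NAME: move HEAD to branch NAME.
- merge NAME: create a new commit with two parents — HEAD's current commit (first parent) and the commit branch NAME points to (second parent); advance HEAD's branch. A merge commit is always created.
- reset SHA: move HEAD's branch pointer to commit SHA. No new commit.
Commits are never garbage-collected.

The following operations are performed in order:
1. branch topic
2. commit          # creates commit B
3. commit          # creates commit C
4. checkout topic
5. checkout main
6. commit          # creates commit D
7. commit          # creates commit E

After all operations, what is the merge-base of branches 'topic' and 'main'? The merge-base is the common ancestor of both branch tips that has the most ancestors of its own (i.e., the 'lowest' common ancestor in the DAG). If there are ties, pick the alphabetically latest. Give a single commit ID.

Answer: A

Derivation:
After op 1 (branch): HEAD=main@A [main=A topic=A]
After op 2 (commit): HEAD=main@B [main=B topic=A]
After op 3 (commit): HEAD=main@C [main=C topic=A]
After op 4 (checkout): HEAD=topic@A [main=C topic=A]
After op 5 (checkout): HEAD=main@C [main=C topic=A]
After op 6 (commit): HEAD=main@D [main=D topic=A]
After op 7 (commit): HEAD=main@E [main=E topic=A]
ancestors(topic=A): ['A']
ancestors(main=E): ['A', 'B', 'C', 'D', 'E']
common: ['A']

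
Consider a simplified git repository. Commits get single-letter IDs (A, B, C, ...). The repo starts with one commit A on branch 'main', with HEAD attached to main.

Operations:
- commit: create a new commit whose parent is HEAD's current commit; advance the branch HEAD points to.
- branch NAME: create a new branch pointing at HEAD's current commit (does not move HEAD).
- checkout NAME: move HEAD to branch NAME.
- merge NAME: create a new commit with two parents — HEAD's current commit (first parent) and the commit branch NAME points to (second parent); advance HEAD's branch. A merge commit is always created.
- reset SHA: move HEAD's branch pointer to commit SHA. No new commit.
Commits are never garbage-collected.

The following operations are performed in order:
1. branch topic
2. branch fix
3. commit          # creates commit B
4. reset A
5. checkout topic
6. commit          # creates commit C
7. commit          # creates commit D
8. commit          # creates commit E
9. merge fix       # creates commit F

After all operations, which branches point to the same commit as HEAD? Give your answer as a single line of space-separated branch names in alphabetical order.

Answer: topic

Derivation:
After op 1 (branch): HEAD=main@A [main=A topic=A]
After op 2 (branch): HEAD=main@A [fix=A main=A topic=A]
After op 3 (commit): HEAD=main@B [fix=A main=B topic=A]
After op 4 (reset): HEAD=main@A [fix=A main=A topic=A]
After op 5 (checkout): HEAD=topic@A [fix=A main=A topic=A]
After op 6 (commit): HEAD=topic@C [fix=A main=A topic=C]
After op 7 (commit): HEAD=topic@D [fix=A main=A topic=D]
After op 8 (commit): HEAD=topic@E [fix=A main=A topic=E]
After op 9 (merge): HEAD=topic@F [fix=A main=A topic=F]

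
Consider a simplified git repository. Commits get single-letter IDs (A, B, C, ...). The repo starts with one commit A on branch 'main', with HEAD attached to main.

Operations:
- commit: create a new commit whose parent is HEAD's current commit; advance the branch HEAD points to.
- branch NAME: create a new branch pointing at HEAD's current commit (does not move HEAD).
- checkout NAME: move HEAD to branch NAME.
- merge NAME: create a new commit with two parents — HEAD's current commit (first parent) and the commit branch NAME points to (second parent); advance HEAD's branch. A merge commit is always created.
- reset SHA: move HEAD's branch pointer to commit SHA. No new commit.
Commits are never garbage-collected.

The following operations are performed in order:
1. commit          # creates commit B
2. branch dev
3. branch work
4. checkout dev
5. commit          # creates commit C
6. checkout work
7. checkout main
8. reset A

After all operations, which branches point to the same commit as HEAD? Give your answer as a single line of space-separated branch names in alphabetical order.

Answer: main

Derivation:
After op 1 (commit): HEAD=main@B [main=B]
After op 2 (branch): HEAD=main@B [dev=B main=B]
After op 3 (branch): HEAD=main@B [dev=B main=B work=B]
After op 4 (checkout): HEAD=dev@B [dev=B main=B work=B]
After op 5 (commit): HEAD=dev@C [dev=C main=B work=B]
After op 6 (checkout): HEAD=work@B [dev=C main=B work=B]
After op 7 (checkout): HEAD=main@B [dev=C main=B work=B]
After op 8 (reset): HEAD=main@A [dev=C main=A work=B]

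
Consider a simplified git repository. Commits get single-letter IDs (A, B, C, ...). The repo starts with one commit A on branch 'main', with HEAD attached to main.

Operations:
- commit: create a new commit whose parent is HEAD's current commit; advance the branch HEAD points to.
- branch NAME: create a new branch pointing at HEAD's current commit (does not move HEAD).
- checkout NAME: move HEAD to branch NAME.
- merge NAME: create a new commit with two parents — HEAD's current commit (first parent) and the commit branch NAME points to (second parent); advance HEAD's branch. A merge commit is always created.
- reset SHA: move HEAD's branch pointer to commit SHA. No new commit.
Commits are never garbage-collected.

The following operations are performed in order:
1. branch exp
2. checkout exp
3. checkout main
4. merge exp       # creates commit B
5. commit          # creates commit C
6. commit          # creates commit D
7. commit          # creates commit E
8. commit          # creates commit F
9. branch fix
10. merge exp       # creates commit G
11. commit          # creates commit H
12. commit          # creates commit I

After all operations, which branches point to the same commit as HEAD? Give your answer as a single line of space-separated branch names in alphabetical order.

After op 1 (branch): HEAD=main@A [exp=A main=A]
After op 2 (checkout): HEAD=exp@A [exp=A main=A]
After op 3 (checkout): HEAD=main@A [exp=A main=A]
After op 4 (merge): HEAD=main@B [exp=A main=B]
After op 5 (commit): HEAD=main@C [exp=A main=C]
After op 6 (commit): HEAD=main@D [exp=A main=D]
After op 7 (commit): HEAD=main@E [exp=A main=E]
After op 8 (commit): HEAD=main@F [exp=A main=F]
After op 9 (branch): HEAD=main@F [exp=A fix=F main=F]
After op 10 (merge): HEAD=main@G [exp=A fix=F main=G]
After op 11 (commit): HEAD=main@H [exp=A fix=F main=H]
After op 12 (commit): HEAD=main@I [exp=A fix=F main=I]

Answer: main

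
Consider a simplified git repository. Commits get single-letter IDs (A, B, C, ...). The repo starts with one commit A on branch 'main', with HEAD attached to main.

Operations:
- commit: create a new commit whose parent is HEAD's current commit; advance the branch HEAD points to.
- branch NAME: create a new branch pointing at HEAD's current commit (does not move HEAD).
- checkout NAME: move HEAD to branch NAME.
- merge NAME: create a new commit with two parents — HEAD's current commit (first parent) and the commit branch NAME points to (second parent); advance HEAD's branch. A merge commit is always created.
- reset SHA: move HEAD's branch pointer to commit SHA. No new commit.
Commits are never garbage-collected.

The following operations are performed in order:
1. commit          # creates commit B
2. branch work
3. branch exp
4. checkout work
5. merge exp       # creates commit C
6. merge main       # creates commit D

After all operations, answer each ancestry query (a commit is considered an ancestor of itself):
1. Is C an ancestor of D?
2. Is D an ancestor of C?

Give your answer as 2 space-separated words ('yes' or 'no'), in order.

After op 1 (commit): HEAD=main@B [main=B]
After op 2 (branch): HEAD=main@B [main=B work=B]
After op 3 (branch): HEAD=main@B [exp=B main=B work=B]
After op 4 (checkout): HEAD=work@B [exp=B main=B work=B]
After op 5 (merge): HEAD=work@C [exp=B main=B work=C]
After op 6 (merge): HEAD=work@D [exp=B main=B work=D]
ancestors(D) = {A,B,C,D}; C in? yes
ancestors(C) = {A,B,C}; D in? no

Answer: yes no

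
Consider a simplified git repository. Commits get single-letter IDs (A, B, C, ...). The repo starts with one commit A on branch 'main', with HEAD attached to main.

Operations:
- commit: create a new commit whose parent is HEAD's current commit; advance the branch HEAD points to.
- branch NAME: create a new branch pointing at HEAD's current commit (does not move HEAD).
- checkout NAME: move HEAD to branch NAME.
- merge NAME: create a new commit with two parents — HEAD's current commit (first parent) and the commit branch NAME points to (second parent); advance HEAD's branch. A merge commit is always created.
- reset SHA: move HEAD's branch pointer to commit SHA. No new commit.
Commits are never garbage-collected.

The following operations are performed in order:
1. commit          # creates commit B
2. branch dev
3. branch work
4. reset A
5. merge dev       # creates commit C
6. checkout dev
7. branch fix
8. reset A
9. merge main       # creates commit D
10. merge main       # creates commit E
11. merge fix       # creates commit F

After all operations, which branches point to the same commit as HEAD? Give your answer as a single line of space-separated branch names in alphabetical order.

After op 1 (commit): HEAD=main@B [main=B]
After op 2 (branch): HEAD=main@B [dev=B main=B]
After op 3 (branch): HEAD=main@B [dev=B main=B work=B]
After op 4 (reset): HEAD=main@A [dev=B main=A work=B]
After op 5 (merge): HEAD=main@C [dev=B main=C work=B]
After op 6 (checkout): HEAD=dev@B [dev=B main=C work=B]
After op 7 (branch): HEAD=dev@B [dev=B fix=B main=C work=B]
After op 8 (reset): HEAD=dev@A [dev=A fix=B main=C work=B]
After op 9 (merge): HEAD=dev@D [dev=D fix=B main=C work=B]
After op 10 (merge): HEAD=dev@E [dev=E fix=B main=C work=B]
After op 11 (merge): HEAD=dev@F [dev=F fix=B main=C work=B]

Answer: dev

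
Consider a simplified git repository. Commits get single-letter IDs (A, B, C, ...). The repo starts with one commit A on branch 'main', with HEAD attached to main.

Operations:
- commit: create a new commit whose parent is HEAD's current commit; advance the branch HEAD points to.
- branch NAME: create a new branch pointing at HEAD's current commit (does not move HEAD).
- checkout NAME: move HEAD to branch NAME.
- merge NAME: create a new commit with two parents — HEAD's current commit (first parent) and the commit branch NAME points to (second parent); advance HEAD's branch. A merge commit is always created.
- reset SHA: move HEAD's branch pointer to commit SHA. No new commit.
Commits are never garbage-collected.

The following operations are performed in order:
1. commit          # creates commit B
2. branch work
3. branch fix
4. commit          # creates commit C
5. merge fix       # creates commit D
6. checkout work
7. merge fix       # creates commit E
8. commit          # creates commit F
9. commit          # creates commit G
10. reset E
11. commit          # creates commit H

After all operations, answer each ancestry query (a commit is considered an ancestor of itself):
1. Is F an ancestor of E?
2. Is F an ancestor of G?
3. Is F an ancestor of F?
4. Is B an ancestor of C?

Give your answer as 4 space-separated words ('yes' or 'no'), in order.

After op 1 (commit): HEAD=main@B [main=B]
After op 2 (branch): HEAD=main@B [main=B work=B]
After op 3 (branch): HEAD=main@B [fix=B main=B work=B]
After op 4 (commit): HEAD=main@C [fix=B main=C work=B]
After op 5 (merge): HEAD=main@D [fix=B main=D work=B]
After op 6 (checkout): HEAD=work@B [fix=B main=D work=B]
After op 7 (merge): HEAD=work@E [fix=B main=D work=E]
After op 8 (commit): HEAD=work@F [fix=B main=D work=F]
After op 9 (commit): HEAD=work@G [fix=B main=D work=G]
After op 10 (reset): HEAD=work@E [fix=B main=D work=E]
After op 11 (commit): HEAD=work@H [fix=B main=D work=H]
ancestors(E) = {A,B,E}; F in? no
ancestors(G) = {A,B,E,F,G}; F in? yes
ancestors(F) = {A,B,E,F}; F in? yes
ancestors(C) = {A,B,C}; B in? yes

Answer: no yes yes yes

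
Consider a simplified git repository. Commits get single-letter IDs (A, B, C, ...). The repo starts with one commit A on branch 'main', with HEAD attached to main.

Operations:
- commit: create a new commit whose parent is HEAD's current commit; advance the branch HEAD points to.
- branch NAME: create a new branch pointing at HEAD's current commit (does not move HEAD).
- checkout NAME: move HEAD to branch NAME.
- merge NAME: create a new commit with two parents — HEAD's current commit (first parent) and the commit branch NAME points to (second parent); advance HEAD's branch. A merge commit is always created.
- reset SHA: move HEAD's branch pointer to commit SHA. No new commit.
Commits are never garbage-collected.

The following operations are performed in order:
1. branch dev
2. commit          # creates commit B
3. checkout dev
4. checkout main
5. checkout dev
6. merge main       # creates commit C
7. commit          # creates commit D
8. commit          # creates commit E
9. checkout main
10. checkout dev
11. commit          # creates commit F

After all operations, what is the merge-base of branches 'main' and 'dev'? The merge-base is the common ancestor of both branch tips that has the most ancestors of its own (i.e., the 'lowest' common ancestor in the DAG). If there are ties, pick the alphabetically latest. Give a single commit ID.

After op 1 (branch): HEAD=main@A [dev=A main=A]
After op 2 (commit): HEAD=main@B [dev=A main=B]
After op 3 (checkout): HEAD=dev@A [dev=A main=B]
After op 4 (checkout): HEAD=main@B [dev=A main=B]
After op 5 (checkout): HEAD=dev@A [dev=A main=B]
After op 6 (merge): HEAD=dev@C [dev=C main=B]
After op 7 (commit): HEAD=dev@D [dev=D main=B]
After op 8 (commit): HEAD=dev@E [dev=E main=B]
After op 9 (checkout): HEAD=main@B [dev=E main=B]
After op 10 (checkout): HEAD=dev@E [dev=E main=B]
After op 11 (commit): HEAD=dev@F [dev=F main=B]
ancestors(main=B): ['A', 'B']
ancestors(dev=F): ['A', 'B', 'C', 'D', 'E', 'F']
common: ['A', 'B']

Answer: B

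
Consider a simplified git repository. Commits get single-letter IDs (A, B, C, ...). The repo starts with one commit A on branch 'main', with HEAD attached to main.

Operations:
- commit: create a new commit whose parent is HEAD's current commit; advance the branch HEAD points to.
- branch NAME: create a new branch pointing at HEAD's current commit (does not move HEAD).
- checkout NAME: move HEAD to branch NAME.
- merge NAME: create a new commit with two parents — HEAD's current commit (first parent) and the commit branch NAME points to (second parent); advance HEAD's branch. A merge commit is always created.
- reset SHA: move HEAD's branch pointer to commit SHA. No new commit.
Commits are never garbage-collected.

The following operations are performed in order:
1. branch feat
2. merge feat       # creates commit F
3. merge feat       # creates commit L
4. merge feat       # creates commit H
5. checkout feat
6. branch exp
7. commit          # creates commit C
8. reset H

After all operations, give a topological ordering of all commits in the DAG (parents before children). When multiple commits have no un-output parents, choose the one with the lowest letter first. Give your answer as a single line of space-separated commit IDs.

After op 1 (branch): HEAD=main@A [feat=A main=A]
After op 2 (merge): HEAD=main@F [feat=A main=F]
After op 3 (merge): HEAD=main@L [feat=A main=L]
After op 4 (merge): HEAD=main@H [feat=A main=H]
After op 5 (checkout): HEAD=feat@A [feat=A main=H]
After op 6 (branch): HEAD=feat@A [exp=A feat=A main=H]
After op 7 (commit): HEAD=feat@C [exp=A feat=C main=H]
After op 8 (reset): HEAD=feat@H [exp=A feat=H main=H]
commit A: parents=[]
commit C: parents=['A']
commit F: parents=['A', 'A']
commit H: parents=['L', 'A']
commit L: parents=['F', 'A']

Answer: A C F L H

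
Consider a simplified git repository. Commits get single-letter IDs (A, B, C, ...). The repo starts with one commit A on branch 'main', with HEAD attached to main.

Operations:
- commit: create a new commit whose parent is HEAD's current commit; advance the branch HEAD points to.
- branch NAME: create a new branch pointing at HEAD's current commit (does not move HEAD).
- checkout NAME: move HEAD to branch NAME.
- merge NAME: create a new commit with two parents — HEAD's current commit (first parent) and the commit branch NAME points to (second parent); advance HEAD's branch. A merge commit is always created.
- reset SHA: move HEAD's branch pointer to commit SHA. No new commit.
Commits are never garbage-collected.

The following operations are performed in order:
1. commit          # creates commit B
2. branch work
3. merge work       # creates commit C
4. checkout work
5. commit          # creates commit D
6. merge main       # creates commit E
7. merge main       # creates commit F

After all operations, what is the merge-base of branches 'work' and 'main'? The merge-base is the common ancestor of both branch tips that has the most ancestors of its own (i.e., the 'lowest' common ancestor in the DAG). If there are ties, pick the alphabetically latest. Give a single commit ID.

Answer: C

Derivation:
After op 1 (commit): HEAD=main@B [main=B]
After op 2 (branch): HEAD=main@B [main=B work=B]
After op 3 (merge): HEAD=main@C [main=C work=B]
After op 4 (checkout): HEAD=work@B [main=C work=B]
After op 5 (commit): HEAD=work@D [main=C work=D]
After op 6 (merge): HEAD=work@E [main=C work=E]
After op 7 (merge): HEAD=work@F [main=C work=F]
ancestors(work=F): ['A', 'B', 'C', 'D', 'E', 'F']
ancestors(main=C): ['A', 'B', 'C']
common: ['A', 'B', 'C']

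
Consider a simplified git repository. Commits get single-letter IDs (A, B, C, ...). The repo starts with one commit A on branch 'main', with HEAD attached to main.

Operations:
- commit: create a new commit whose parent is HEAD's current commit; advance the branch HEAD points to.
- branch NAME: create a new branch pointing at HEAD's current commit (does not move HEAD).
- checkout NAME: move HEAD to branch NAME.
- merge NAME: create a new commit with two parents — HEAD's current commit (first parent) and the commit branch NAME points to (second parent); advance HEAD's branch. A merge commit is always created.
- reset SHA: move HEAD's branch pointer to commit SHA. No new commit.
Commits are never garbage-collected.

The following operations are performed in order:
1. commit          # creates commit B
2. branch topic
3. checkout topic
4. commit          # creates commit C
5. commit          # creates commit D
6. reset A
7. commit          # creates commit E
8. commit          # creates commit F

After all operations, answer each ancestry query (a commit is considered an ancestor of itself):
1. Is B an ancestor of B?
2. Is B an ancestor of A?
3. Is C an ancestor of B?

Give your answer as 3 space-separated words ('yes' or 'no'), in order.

After op 1 (commit): HEAD=main@B [main=B]
After op 2 (branch): HEAD=main@B [main=B topic=B]
After op 3 (checkout): HEAD=topic@B [main=B topic=B]
After op 4 (commit): HEAD=topic@C [main=B topic=C]
After op 5 (commit): HEAD=topic@D [main=B topic=D]
After op 6 (reset): HEAD=topic@A [main=B topic=A]
After op 7 (commit): HEAD=topic@E [main=B topic=E]
After op 8 (commit): HEAD=topic@F [main=B topic=F]
ancestors(B) = {A,B}; B in? yes
ancestors(A) = {A}; B in? no
ancestors(B) = {A,B}; C in? no

Answer: yes no no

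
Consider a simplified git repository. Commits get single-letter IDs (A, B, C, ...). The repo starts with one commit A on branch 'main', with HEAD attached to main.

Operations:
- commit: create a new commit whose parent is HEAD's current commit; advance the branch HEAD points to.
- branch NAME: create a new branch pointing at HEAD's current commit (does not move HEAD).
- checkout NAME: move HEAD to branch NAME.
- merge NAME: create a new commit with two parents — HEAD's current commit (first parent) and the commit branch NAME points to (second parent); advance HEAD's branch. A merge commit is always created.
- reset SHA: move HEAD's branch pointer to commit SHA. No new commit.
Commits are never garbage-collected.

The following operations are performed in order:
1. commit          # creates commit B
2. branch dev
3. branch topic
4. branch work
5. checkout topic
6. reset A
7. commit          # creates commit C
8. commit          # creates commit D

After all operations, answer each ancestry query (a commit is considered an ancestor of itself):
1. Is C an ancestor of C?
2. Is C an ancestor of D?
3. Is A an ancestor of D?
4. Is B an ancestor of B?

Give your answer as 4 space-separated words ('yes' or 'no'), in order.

After op 1 (commit): HEAD=main@B [main=B]
After op 2 (branch): HEAD=main@B [dev=B main=B]
After op 3 (branch): HEAD=main@B [dev=B main=B topic=B]
After op 4 (branch): HEAD=main@B [dev=B main=B topic=B work=B]
After op 5 (checkout): HEAD=topic@B [dev=B main=B topic=B work=B]
After op 6 (reset): HEAD=topic@A [dev=B main=B topic=A work=B]
After op 7 (commit): HEAD=topic@C [dev=B main=B topic=C work=B]
After op 8 (commit): HEAD=topic@D [dev=B main=B topic=D work=B]
ancestors(C) = {A,C}; C in? yes
ancestors(D) = {A,C,D}; C in? yes
ancestors(D) = {A,C,D}; A in? yes
ancestors(B) = {A,B}; B in? yes

Answer: yes yes yes yes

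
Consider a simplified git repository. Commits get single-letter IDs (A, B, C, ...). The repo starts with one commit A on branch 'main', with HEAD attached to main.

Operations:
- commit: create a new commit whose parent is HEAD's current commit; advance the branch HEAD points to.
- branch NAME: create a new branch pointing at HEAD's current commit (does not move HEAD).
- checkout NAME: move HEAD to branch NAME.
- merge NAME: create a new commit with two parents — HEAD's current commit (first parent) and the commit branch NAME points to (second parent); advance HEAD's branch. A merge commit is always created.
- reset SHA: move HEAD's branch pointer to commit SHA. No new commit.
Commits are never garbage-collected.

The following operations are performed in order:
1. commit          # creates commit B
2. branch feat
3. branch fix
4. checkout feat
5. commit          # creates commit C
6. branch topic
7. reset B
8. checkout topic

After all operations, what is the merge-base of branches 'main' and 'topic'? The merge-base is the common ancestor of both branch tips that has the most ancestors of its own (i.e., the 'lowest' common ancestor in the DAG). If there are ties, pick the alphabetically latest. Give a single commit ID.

Answer: B

Derivation:
After op 1 (commit): HEAD=main@B [main=B]
After op 2 (branch): HEAD=main@B [feat=B main=B]
After op 3 (branch): HEAD=main@B [feat=B fix=B main=B]
After op 4 (checkout): HEAD=feat@B [feat=B fix=B main=B]
After op 5 (commit): HEAD=feat@C [feat=C fix=B main=B]
After op 6 (branch): HEAD=feat@C [feat=C fix=B main=B topic=C]
After op 7 (reset): HEAD=feat@B [feat=B fix=B main=B topic=C]
After op 8 (checkout): HEAD=topic@C [feat=B fix=B main=B topic=C]
ancestors(main=B): ['A', 'B']
ancestors(topic=C): ['A', 'B', 'C']
common: ['A', 'B']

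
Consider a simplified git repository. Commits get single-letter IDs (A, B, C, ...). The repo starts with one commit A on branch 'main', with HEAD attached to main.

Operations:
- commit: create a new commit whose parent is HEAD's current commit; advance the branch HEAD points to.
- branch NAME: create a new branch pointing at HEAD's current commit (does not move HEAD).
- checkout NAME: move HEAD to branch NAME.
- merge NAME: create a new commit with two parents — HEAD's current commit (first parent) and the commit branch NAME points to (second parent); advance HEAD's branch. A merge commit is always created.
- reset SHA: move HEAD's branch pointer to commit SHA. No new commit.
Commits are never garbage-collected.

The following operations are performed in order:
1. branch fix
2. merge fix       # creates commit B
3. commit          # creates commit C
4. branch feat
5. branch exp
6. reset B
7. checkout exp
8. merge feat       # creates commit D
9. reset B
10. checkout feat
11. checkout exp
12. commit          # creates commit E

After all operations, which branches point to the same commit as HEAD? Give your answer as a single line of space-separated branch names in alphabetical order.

Answer: exp

Derivation:
After op 1 (branch): HEAD=main@A [fix=A main=A]
After op 2 (merge): HEAD=main@B [fix=A main=B]
After op 3 (commit): HEAD=main@C [fix=A main=C]
After op 4 (branch): HEAD=main@C [feat=C fix=A main=C]
After op 5 (branch): HEAD=main@C [exp=C feat=C fix=A main=C]
After op 6 (reset): HEAD=main@B [exp=C feat=C fix=A main=B]
After op 7 (checkout): HEAD=exp@C [exp=C feat=C fix=A main=B]
After op 8 (merge): HEAD=exp@D [exp=D feat=C fix=A main=B]
After op 9 (reset): HEAD=exp@B [exp=B feat=C fix=A main=B]
After op 10 (checkout): HEAD=feat@C [exp=B feat=C fix=A main=B]
After op 11 (checkout): HEAD=exp@B [exp=B feat=C fix=A main=B]
After op 12 (commit): HEAD=exp@E [exp=E feat=C fix=A main=B]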